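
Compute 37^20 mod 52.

37^1 ≡ 37 (mod 52)
37^2 ≡ 37^2 = 1369 ≡ 17 (mod 52)
37^4 ≡ 17^2 = 289 ≡ 29 (mod 52)
37^8 ≡ 29^2 = 841 ≡ 9 (mod 52)
37^16 ≡ 9^2 = 81 ≡ 29 (mod 52)
37^20 = 37^16 × 37^4 ≡ 29 × 29 (mod 52).
29 × 29 = 841 ≡ 9 (mod 52).

9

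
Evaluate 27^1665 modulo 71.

37

1665 in binary is 11010000001, i.e. 1665 = 1024 + 512 + 128 + 1.
27^1 ≡ 27 (mod 71)
27^2 ≡ 27^2 = 729 ≡ 19 (mod 71)
27^4 ≡ 19^2 = 361 ≡ 6 (mod 71)
27^8 ≡ 6^2 = 36 (mod 71)
27^16 ≡ 36^2 = 1296 ≡ 18 (mod 71)
27^32 ≡ 18^2 = 324 ≡ 40 (mod 71)
27^64 ≡ 40^2 = 1600 ≡ 38 (mod 71)
27^128 ≡ 38^2 = 1444 ≡ 24 (mod 71)
27^256 ≡ 24^2 = 576 ≡ 8 (mod 71)
27^512 ≡ 8^2 = 64 (mod 71)
27^1024 ≡ 64^2 = 4096 ≡ 49 (mod 71)
27^1665 = 27^1024 * 27^512 * 27^128 * 27^1 ≡ 49 * 64 * 24 * 27 (mod 71).
Accumulate the product:
49 * 64 = 3136 ≡ 12
12 * 24 = 288 ≡ 4
4 * 27 = 108 ≡ 37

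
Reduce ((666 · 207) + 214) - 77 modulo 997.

413

666 · 207 = 137862 ≡ 276 (mod 997)
276 + 214 = 490
490 - 77 = 413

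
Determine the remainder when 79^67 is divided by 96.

Using repeated squaring:
67 in binary is 1000011, i.e. 67 = 64 + 2 + 1.
79^1 ≡ 79 (mod 96)
79^2 ≡ 79^2 = 6241 ≡ 1 (mod 96)
79^4 ≡ 1^2 = 1 (mod 96)
79^8 ≡ 1^2 = 1 (mod 96)
79^16 ≡ 1^2 = 1 (mod 96)
79^32 ≡ 1^2 = 1 (mod 96)
79^64 ≡ 1^2 = 1 (mod 96)
79^67 = 79^64 * 79^2 * 79^1 ≡ 1 * 1 * 79 (mod 96).
Accumulate the product:
1 * 1 = 1
1 * 79 = 79

79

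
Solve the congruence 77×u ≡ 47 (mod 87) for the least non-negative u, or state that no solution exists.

gcd(77, 87) = 1, so a unique solution mod 87 exists.
77⁻¹ ≡ 26 (mod 87).
u ≡ 26×47 ≡ 4 (mod 87).

4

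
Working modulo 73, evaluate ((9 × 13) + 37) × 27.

9 × 13 = 117 ≡ 44 (mod 73)
44 + 37 = 81 ≡ 8 (mod 73)
8 × 27 = 216 ≡ 70 (mod 73)

70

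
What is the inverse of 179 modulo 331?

233

Run the extended Euclidean algorithm:
331 = 1·179 + 152
179 = 1·152 + 27
152 = 5·27 + 17
27 = 1·17 + 10
17 = 1·10 + 7
10 = 1·7 + 3
7 = 2·3 + 1
3 = 3·1 + 0
gcd(179, 331) = 1, so the inverse exists.
Bézout: 1 = 53·331 − 98·179.
So 179⁻¹ ≡ −98 ≡ 233 (mod 331).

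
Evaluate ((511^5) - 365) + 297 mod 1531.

(511)^5 ≡ 1046 (mod 1531)
1046 - 365 = 681
681 + 297 = 978

978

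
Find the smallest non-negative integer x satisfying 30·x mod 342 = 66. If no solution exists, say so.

25

gcd(30, 342) = 6, and 6 | 66, so solutions exist.
Divide through by 6: 5·x = 11 (mod 57).
5⁻¹ ≡ 23 (mod 57).
x ≡ 23·11 ≡ 25 (mod 57).
The smallest non-negative solution is x = 25.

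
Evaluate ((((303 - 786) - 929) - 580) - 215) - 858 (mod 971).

303 - 786 = -483 ≡ 488 (mod 971)
488 - 929 = -441 ≡ 530 (mod 971)
530 - 580 = -50 ≡ 921 (mod 971)
921 - 215 = 706
706 - 858 = -152 ≡ 819 (mod 971)

819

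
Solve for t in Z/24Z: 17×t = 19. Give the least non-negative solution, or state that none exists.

11

gcd(17, 24) = 1, so a unique solution mod 24 exists.
17⁻¹ ≡ 17 (mod 24).
t ≡ 17×19 ≡ 11 (mod 24).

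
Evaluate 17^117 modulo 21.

117 in binary is 1110101, i.e. 117 = 64 + 32 + 16 + 4 + 1.
17^1 ≡ 17 (mod 21)
17^2 ≡ 17^2 = 289 ≡ 16 (mod 21)
17^4 ≡ 16^2 = 256 ≡ 4 (mod 21)
17^8 ≡ 4^2 = 16 (mod 21)
17^16 ≡ 16^2 = 256 ≡ 4 (mod 21)
17^32 ≡ 4^2 = 16 (mod 21)
17^64 ≡ 16^2 = 256 ≡ 4 (mod 21)
17^117 = 17^64 × 17^32 × 17^16 × 17^4 × 17^1 ≡ 4 × 16 × 4 × 4 × 17 (mod 21).
Accumulate the product:
4 × 16 = 64 ≡ 1
1 × 4 = 4
4 × 4 = 16
16 × 17 = 272 ≡ 20

20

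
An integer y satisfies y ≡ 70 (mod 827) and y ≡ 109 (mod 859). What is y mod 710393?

110061

827⁻¹ mod 859: 827×510 ≡ 1 (mod 859), so 827⁻¹ ≡ 510.
y = 70 + 827×((109 − 70)×510 mod 859) = 70 + 827×133 = 110061.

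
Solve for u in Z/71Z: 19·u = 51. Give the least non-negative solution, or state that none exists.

55

gcd(19, 71) = 1, so a unique solution mod 71 exists.
19⁻¹ ≡ 15 (mod 71).
u ≡ 15·51 ≡ 55 (mod 71).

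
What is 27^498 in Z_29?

By square-and-multiply:
27^1 ≡ 27 (mod 29)
27^2 ≡ 27^2 = 729 ≡ 4 (mod 29)
27^4 ≡ 4^2 = 16 (mod 29)
27^8 ≡ 16^2 = 256 ≡ 24 (mod 29)
27^16 ≡ 24^2 = 576 ≡ 25 (mod 29)
27^32 ≡ 25^2 = 625 ≡ 16 (mod 29)
27^64 ≡ 16^2 = 256 ≡ 24 (mod 29)
27^128 ≡ 24^2 = 576 ≡ 25 (mod 29)
27^256 ≡ 25^2 = 625 ≡ 16 (mod 29)
27^498 = 27^256 * 27^128 * 27^64 * 27^32 * 27^16 * 27^2 ≡ 16 * 25 * 24 * 16 * 25 * 4 (mod 29).
Accumulate the product:
16 * 25 = 400 ≡ 23
23 * 24 = 552 ≡ 1
1 * 16 = 16
16 * 25 = 400 ≡ 23
23 * 4 = 92 ≡ 5

5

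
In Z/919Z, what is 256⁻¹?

919 = 3·256 + 151
256 = 1·151 + 105
151 = 1·105 + 46
105 = 2·46 + 13
46 = 3·13 + 7
13 = 1·7 + 6
7 = 1·6 + 1
6 = 6·1 + 0
gcd(256, 919) = 1, so the inverse exists.
Back-substitute for 1:
1 = 1·7 − 1·6
  = −1·13 + 2·7
  = 2·46 − 7·13
  = −7·105 + 16·46
  = 16·151 − 23·105
  = −23·256 + 39·151
  = 39·919 − 140·256
So 256⁻¹ ≡ −140 ≡ 779 (mod 919).

779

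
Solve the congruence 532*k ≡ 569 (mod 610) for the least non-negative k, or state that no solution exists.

gcd(532, 610) = 2, and 2 does not divide 569.
So the congruence has no solution.

no solution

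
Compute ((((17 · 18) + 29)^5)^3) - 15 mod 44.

8

17 · 18 = 306 ≡ 42 (mod 44)
42 + 29 = 71 ≡ 27 (mod 44)
(27)^5 ≡ 23 (mod 44)
(23)^3 ≡ 23 (mod 44)
23 - 15 = 8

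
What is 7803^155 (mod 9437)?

6312

By square-and-multiply:
155 in binary is 10011011, i.e. 155 = 128 + 16 + 8 + 2 + 1.
7803^1 ≡ 7803 (mod 9437)
7803^2 ≡ 7803^2 = 60886809 ≡ 8722 (mod 9437)
7803^4 ≡ 8722^2 = 76073284 ≡ 1627 (mod 9437)
7803^8 ≡ 1627^2 = 2647129 ≡ 4769 (mod 9437)
7803^16 ≡ 4769^2 = 22743361 ≡ 191 (mod 9437)
7803^32 ≡ 191^2 = 36481 ≡ 8170 (mod 9437)
7803^64 ≡ 8170^2 = 66748900 ≡ 999 (mod 9437)
7803^128 ≡ 999^2 = 998001 ≡ 7116 (mod 9437)
7803^155 = 7803^128 * 7803^16 * 7803^8 * 7803^2 * 7803^1 ≡ 7116 * 191 * 4769 * 8722 * 7803 (mod 9437).
Accumulate the product:
7116 * 191 = 1359156 ≡ 228
228 * 4769 = 1087332 ≡ 2077
2077 * 8722 = 18115594 ≡ 5991
5991 * 7803 = 46747773 ≡ 6312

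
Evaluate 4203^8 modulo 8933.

By square-and-multiply:
4203^1 ≡ 4203 (mod 8933)
4203^2 ≡ 4203^2 = 17665209 ≡ 4668 (mod 8933)
4203^4 ≡ 4668^2 = 21790224 ≡ 2637 (mod 8933)
4203^8 ≡ 2637^2 = 6953769 ≡ 3895 (mod 8933)
So 4203^8 ≡ 3895 (mod 8933).

3895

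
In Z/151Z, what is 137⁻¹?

151 = 1*137 + 14
137 = 9*14 + 11
14 = 1*11 + 3
11 = 3*3 + 2
3 = 1*2 + 1
2 = 2*1 + 0
gcd(137, 151) = 1, so the inverse exists.
Bézout: 1 = 49*151 − 54*137.
So 137⁻¹ ≡ −54 ≡ 97 (mod 151).

97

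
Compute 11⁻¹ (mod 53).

Run the extended Euclidean algorithm:
53 = 4*11 + 9
11 = 1*9 + 2
9 = 4*2 + 1
2 = 2*1 + 0
gcd(11, 53) = 1, so the inverse exists.
Bézout: 1 = 5*53 − 24*11.
So 11⁻¹ ≡ −24 ≡ 29 (mod 53).

29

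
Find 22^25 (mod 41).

27

Using repeated squaring:
25 in binary is 11001, i.e. 25 = 16 + 8 + 1.
22^1 ≡ 22 (mod 41)
22^2 ≡ 22^2 = 484 ≡ 33 (mod 41)
22^4 ≡ 33^2 = 1089 ≡ 23 (mod 41)
22^8 ≡ 23^2 = 529 ≡ 37 (mod 41)
22^16 ≡ 37^2 = 1369 ≡ 16 (mod 41)
22^25 = 22^16 · 22^8 · 22^1 ≡ 16 · 37 · 22 (mod 41).
Accumulate the product:
16 · 37 = 592 ≡ 18
18 · 22 = 396 ≡ 27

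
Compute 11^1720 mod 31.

5

Using repeated squaring:
1720 in binary is 11010111000, i.e. 1720 = 1024 + 512 + 128 + 32 + 16 + 8.
11^1 ≡ 11 (mod 31)
11^2 ≡ 11^2 = 121 ≡ 28 (mod 31)
11^4 ≡ 28^2 = 784 ≡ 9 (mod 31)
11^8 ≡ 9^2 = 81 ≡ 19 (mod 31)
11^16 ≡ 19^2 = 361 ≡ 20 (mod 31)
11^32 ≡ 20^2 = 400 ≡ 28 (mod 31)
11^64 ≡ 28^2 = 784 ≡ 9 (mod 31)
11^128 ≡ 9^2 = 81 ≡ 19 (mod 31)
11^256 ≡ 19^2 = 361 ≡ 20 (mod 31)
11^512 ≡ 20^2 = 400 ≡ 28 (mod 31)
11^1024 ≡ 28^2 = 784 ≡ 9 (mod 31)
11^1720 = 11^1024 × 11^512 × 11^128 × 11^32 × 11^16 × 11^8 ≡ 9 × 28 × 19 × 28 × 20 × 19 (mod 31).
Accumulate the product:
9 × 28 = 252 ≡ 4
4 × 19 = 76 ≡ 14
14 × 28 = 392 ≡ 20
20 × 20 = 400 ≡ 28
28 × 19 = 532 ≡ 5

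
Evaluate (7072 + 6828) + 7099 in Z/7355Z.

7072 + 6828 = 13900 ≡ 6545 (mod 7355)
6545 + 7099 = 13644 ≡ 6289 (mod 7355)

6289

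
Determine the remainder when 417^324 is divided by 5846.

3257

By square-and-multiply:
324 in binary is 101000100, i.e. 324 = 256 + 64 + 4.
417^1 ≡ 417 (mod 5846)
417^2 ≡ 417^2 = 173889 ≡ 4355 (mod 5846)
417^4 ≡ 4355^2 = 18966025 ≡ 1601 (mod 5846)
417^8 ≡ 1601^2 = 2563201 ≡ 2653 (mod 5846)
417^16 ≡ 2653^2 = 7038409 ≡ 5671 (mod 5846)
417^32 ≡ 5671^2 = 32160241 ≡ 1395 (mod 5846)
417^64 ≡ 1395^2 = 1946025 ≡ 5153 (mod 5846)
417^128 ≡ 5153^2 = 26553409 ≡ 877 (mod 5846)
417^256 ≡ 877^2 = 769129 ≡ 3303 (mod 5846)
417^324 = 417^256 × 417^64 × 417^4 ≡ 3303 × 5153 × 1601 (mod 5846).
Accumulate the product:
3303 × 5153 = 17020359 ≡ 2653
2653 × 1601 = 4247453 ≡ 3257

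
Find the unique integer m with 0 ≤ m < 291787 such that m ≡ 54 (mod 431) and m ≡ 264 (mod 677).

431⁻¹ mod 677: 431*344 ≡ 1 (mod 677), so 431⁻¹ ≡ 344.
m = 54 + 431*((264 − 54)*344 mod 677) = 54 + 431*478 = 206072.

206072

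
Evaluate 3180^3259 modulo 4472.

3112

3180^1 ≡ 3180 (mod 4472)
3180^2 ≡ 3180^2 = 10112400 ≡ 1208 (mod 4472)
3180^4 ≡ 1208^2 = 1459264 ≡ 1392 (mod 4472)
3180^8 ≡ 1392^2 = 1937664 ≡ 1288 (mod 4472)
3180^16 ≡ 1288^2 = 1658944 ≡ 4304 (mod 4472)
3180^32 ≡ 4304^2 = 18524416 ≡ 1392 (mod 4472)
3180^64 ≡ 1392^2 = 1937664 ≡ 1288 (mod 4472)
3180^128 ≡ 1288^2 = 1658944 ≡ 4304 (mod 4472)
3180^256 ≡ 4304^2 = 18524416 ≡ 1392 (mod 4472)
3180^512 ≡ 1392^2 = 1937664 ≡ 1288 (mod 4472)
3180^1024 ≡ 1288^2 = 1658944 ≡ 4304 (mod 4472)
3180^2048 ≡ 4304^2 = 18524416 ≡ 1392 (mod 4472)
3180^3259 = 3180^2048 * 3180^1024 * 3180^128 * 3180^32 * 3180^16 * 3180^8 * 3180^2 * 3180^1 ≡ 1392 * 4304 * 4304 * 1392 * 4304 * 1288 * 1208 * 3180 (mod 4472).
Accumulate the product:
1392 * 4304 = 5991168 ≡ 3160
3160 * 4304 = 13600640 ≡ 1288
1288 * 1392 = 1792896 ≡ 4096
4096 * 4304 = 17629184 ≡ 560
560 * 1288 = 721280 ≡ 1288
1288 * 1208 = 1555904 ≡ 4120
4120 * 3180 = 13101600 ≡ 3112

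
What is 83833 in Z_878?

423

83833 = 95*878 + 423, so 83833 ≡ 423 (mod 878).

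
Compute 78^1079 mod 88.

56

Using repeated squaring:
78^1 ≡ 78 (mod 88)
78^2 ≡ 78^2 = 6084 ≡ 12 (mod 88)
78^4 ≡ 12^2 = 144 ≡ 56 (mod 88)
78^8 ≡ 56^2 = 3136 ≡ 56 (mod 88)
78^16 ≡ 56^2 = 3136 ≡ 56 (mod 88)
78^32 ≡ 56^2 = 3136 ≡ 56 (mod 88)
78^64 ≡ 56^2 = 3136 ≡ 56 (mod 88)
78^128 ≡ 56^2 = 3136 ≡ 56 (mod 88)
78^256 ≡ 56^2 = 3136 ≡ 56 (mod 88)
78^512 ≡ 56^2 = 3136 ≡ 56 (mod 88)
78^1024 ≡ 56^2 = 3136 ≡ 56 (mod 88)
78^1079 = 78^1024 * 78^32 * 78^16 * 78^4 * 78^2 * 78^1 ≡ 56 * 56 * 56 * 56 * 12 * 78 (mod 88).
Accumulate the product:
56 * 56 = 3136 ≡ 56
56 * 56 = 3136 ≡ 56
56 * 56 = 3136 ≡ 56
56 * 12 = 672 ≡ 56
56 * 78 = 4368 ≡ 56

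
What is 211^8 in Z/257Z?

4

By square-and-multiply:
211^1 ≡ 211 (mod 257)
211^2 ≡ 211^2 = 44521 ≡ 60 (mod 257)
211^4 ≡ 60^2 = 3600 ≡ 2 (mod 257)
211^8 ≡ 2^2 = 4 (mod 257)
So 211^8 ≡ 4 (mod 257).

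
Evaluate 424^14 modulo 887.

790

Compute successive squares:
424^1 ≡ 424 (mod 887)
424^2 ≡ 424^2 = 179776 ≡ 602 (mod 887)
424^4 ≡ 602^2 = 362404 ≡ 508 (mod 887)
424^8 ≡ 508^2 = 258064 ≡ 834 (mod 887)
424^14 = 424^8 * 424^4 * 424^2 ≡ 834 * 508 * 602 (mod 887).
Accumulate the product:
834 * 508 = 423672 ≡ 573
573 * 602 = 344946 ≡ 790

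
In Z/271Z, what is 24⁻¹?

Apply the Euclidean algorithm and back-substitute:
271 = 11×24 + 7
24 = 3×7 + 3
7 = 2×3 + 1
3 = 3×1 + 0
gcd(24, 271) = 1, so the inverse exists.
Bézout: 1 = 7×271 − 79×24.
So 24⁻¹ ≡ −79 ≡ 192 (mod 271).

192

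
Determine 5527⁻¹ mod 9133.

Apply the Euclidean algorithm and back-substitute:
9133 = 1×5527 + 3606
5527 = 1×3606 + 1921
3606 = 1×1921 + 1685
1921 = 1×1685 + 236
1685 = 7×236 + 33
236 = 7×33 + 5
33 = 6×5 + 3
5 = 1×3 + 2
3 = 1×2 + 1
2 = 2×1 + 0
gcd(5527, 9133) = 1, so the inverse exists.
Back-substitute for 1:
1 = 1×3 − 1×2
  = −1×5 + 2×3
  = 2×33 − 13×5
  = −13×236 + 93×33
  = 93×1685 − 664×236
  = −664×1921 + 757×1685
  = 757×3606 − 1421×1921
  = −1421×5527 + 2178×3606
  = 2178×9133 − 3599×5527
So 5527⁻¹ ≡ −3599 ≡ 5534 (mod 9133).

5534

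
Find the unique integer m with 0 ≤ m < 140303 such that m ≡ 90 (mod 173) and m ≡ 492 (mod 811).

173⁻¹ mod 811: 173*736 ≡ 1 (mod 811), so 173⁻¹ ≡ 736.
m = 90 + 173*((492 − 90)*736 mod 811) = 90 + 173*668 = 115654.
Check: 115654 mod 173 = 90, 115654 mod 811 = 492. ✓

115654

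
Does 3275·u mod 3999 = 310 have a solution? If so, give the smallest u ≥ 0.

806

gcd(3275, 3999) = 1, so a unique solution mod 3999 exists.
3275⁻¹ ≡ 3176 (mod 3999).
u ≡ 3176·310 ≡ 806 (mod 3999).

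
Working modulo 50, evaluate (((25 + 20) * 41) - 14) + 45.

25 + 20 = 45
45 * 41 = 1845 ≡ 45 (mod 50)
45 - 14 = 31
31 + 45 = 76 ≡ 26 (mod 50)

26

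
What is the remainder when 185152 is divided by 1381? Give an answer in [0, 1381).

98

185152 = 134×1381 + 98, so 185152 ≡ 98 (mod 1381).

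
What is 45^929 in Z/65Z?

Compute successive squares:
929 in binary is 1110100001, i.e. 929 = 512 + 256 + 128 + 32 + 1.
45^1 ≡ 45 (mod 65)
45^2 ≡ 45^2 = 2025 ≡ 10 (mod 65)
45^4 ≡ 10^2 = 100 ≡ 35 (mod 65)
45^8 ≡ 35^2 = 1225 ≡ 55 (mod 65)
45^16 ≡ 55^2 = 3025 ≡ 35 (mod 65)
45^32 ≡ 35^2 = 1225 ≡ 55 (mod 65)
45^64 ≡ 55^2 = 3025 ≡ 35 (mod 65)
45^128 ≡ 35^2 = 1225 ≡ 55 (mod 65)
45^256 ≡ 55^2 = 3025 ≡ 35 (mod 65)
45^512 ≡ 35^2 = 1225 ≡ 55 (mod 65)
45^929 = 45^512 × 45^256 × 45^128 × 45^32 × 45^1 ≡ 55 × 35 × 55 × 55 × 45 (mod 65).
Accumulate the product:
55 × 35 = 1925 ≡ 40
40 × 55 = 2200 ≡ 55
55 × 55 = 3025 ≡ 35
35 × 45 = 1575 ≡ 15

15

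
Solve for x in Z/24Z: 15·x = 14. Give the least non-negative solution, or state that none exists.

gcd(15, 24) = 3, and 3 does not divide 14.
So the congruence has no solution.

no solution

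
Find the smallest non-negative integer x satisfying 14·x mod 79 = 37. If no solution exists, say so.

gcd(14, 79) = 1, so a unique solution mod 79 exists.
14⁻¹ ≡ 17 (mod 79).
x ≡ 17·37 ≡ 76 (mod 79).

76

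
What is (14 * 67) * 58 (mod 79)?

14 * 67 = 938 ≡ 69 (mod 79)
69 * 58 = 4002 ≡ 52 (mod 79)

52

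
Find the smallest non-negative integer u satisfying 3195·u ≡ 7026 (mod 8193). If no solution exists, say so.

gcd(3195, 8193) = 3, and 3 | 7026, so solutions exist.
Divide through by 3: 1065·u ≡ 2342 (mod 2731).
1065⁻¹ ≡ 2113 (mod 2731).
u ≡ 2113·2342 ≡ 74 (mod 2731).
The smallest non-negative solution is u = 74.

74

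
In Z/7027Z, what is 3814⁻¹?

304

By the extended Euclidean algorithm:
7027 = 1·3814 + 3213
3814 = 1·3213 + 601
3213 = 5·601 + 208
601 = 2·208 + 185
208 = 1·185 + 23
185 = 8·23 + 1
23 = 23·1 + 0
gcd(3814, 7027) = 1, so the inverse exists.
Bézout: 1 = −165·7027 + 304·3814.
So 3814⁻¹ ≡ 304 (mod 7027).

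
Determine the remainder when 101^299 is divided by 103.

101^1 ≡ 101 (mod 103)
101^2 ≡ 101^2 = 10201 ≡ 4 (mod 103)
101^4 ≡ 4^2 = 16 (mod 103)
101^8 ≡ 16^2 = 256 ≡ 50 (mod 103)
101^16 ≡ 50^2 = 2500 ≡ 28 (mod 103)
101^32 ≡ 28^2 = 784 ≡ 63 (mod 103)
101^64 ≡ 63^2 = 3969 ≡ 55 (mod 103)
101^128 ≡ 55^2 = 3025 ≡ 38 (mod 103)
101^256 ≡ 38^2 = 1444 ≡ 2 (mod 103)
101^299 = 101^256 * 101^32 * 101^8 * 101^2 * 101^1 ≡ 2 * 63 * 50 * 4 * 101 (mod 103).
Accumulate the product:
2 * 63 = 126 ≡ 23
23 * 50 = 1150 ≡ 17
17 * 4 = 68
68 * 101 = 6868 ≡ 70

70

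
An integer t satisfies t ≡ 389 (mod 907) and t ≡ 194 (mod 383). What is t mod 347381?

907⁻¹ mod 383: 907·182 ≡ 1 (mod 383), so 907⁻¹ ≡ 182.
t = 389 + 907·((194 − 389)·182 mod 383) = 389 + 907·129 = 117392.

117392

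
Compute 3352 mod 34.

3352 = 98·34 + 20, so 3352 ≡ 20 (mod 34).

20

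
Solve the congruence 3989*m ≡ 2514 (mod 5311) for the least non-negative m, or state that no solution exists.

gcd(3989, 5311) = 1, so a unique solution mod 5311 exists.
3989⁻¹ ≡ 462 (mod 5311).
m ≡ 462*2514 ≡ 3670 (mod 5311).

3670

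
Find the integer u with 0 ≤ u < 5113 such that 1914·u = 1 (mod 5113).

By the extended Euclidean algorithm:
5113 = 2×1914 + 1285
1914 = 1×1285 + 629
1285 = 2×629 + 27
629 = 23×27 + 8
27 = 3×8 + 3
8 = 2×3 + 2
3 = 1×2 + 1
2 = 2×1 + 0
gcd(1914, 5113) = 1, so the inverse exists.
Back-substitute for 1:
1 = 1×3 − 1×2
  = −1×8 + 3×3
  = 3×27 − 10×8
  = −10×629 + 233×27
  = 233×1285 − 476×629
  = −476×1914 + 709×1285
  = 709×5113 − 1894×1914
So 1914⁻¹ ≡ −1894 ≡ 3219 (mod 5113).

3219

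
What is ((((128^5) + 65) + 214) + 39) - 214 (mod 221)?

163

(128)^5 ≡ 59 (mod 221)
59 + 65 = 124
124 + 214 = 338 ≡ 117 (mod 221)
117 + 39 = 156
156 - 214 = -58 ≡ 163 (mod 221)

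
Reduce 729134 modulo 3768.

729134 = 193×3768 + 1910, so 729134 ≡ 1910 (mod 3768).

1910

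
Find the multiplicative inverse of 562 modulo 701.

701 = 1*562 + 139
562 = 4*139 + 6
139 = 23*6 + 1
6 = 6*1 + 0
gcd(562, 701) = 1, so the inverse exists.
Bézout: 1 = 93*701 − 116*562.
So 562⁻¹ ≡ −116 ≡ 585 (mod 701).

585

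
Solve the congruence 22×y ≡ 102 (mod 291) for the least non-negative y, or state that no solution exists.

gcd(22, 291) = 1, so a unique solution mod 291 exists.
22⁻¹ ≡ 172 (mod 291).
y ≡ 172×102 ≡ 84 (mod 291).

84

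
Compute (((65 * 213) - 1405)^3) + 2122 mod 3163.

950

65 * 213 = 13845 ≡ 1193 (mod 3163)
1193 - 1405 = -212 ≡ 2951 (mod 3163)
(2951)^3 ≡ 1991 (mod 3163)
1991 + 2122 = 4113 ≡ 950 (mod 3163)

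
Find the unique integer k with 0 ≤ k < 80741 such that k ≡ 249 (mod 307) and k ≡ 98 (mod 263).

307⁻¹ mod 263: 307·6 ≡ 1 (mod 263), so 307⁻¹ ≡ 6.
k = 249 + 307·((98 − 249)·6 mod 263) = 249 + 307·146 = 45071.

45071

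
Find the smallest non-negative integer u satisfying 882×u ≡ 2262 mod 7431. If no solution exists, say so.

gcd(882, 7431) = 3, and 3 | 2262, so solutions exist.
Divide through by 3: 294×u mod 2477 = 754.
294⁻¹ ≡ 1070 (mod 2477).
u ≡ 1070×754 ≡ 1755 (mod 2477).
The smallest non-negative solution is u = 1755.

1755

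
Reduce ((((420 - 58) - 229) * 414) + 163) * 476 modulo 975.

125

420 - 58 = 362
362 - 229 = 133
133 * 414 = 55062 ≡ 462 (mod 975)
462 + 163 = 625
625 * 476 = 297500 ≡ 125 (mod 975)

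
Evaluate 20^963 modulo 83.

19

Compute successive squares:
963 in binary is 1111000011, i.e. 963 = 512 + 256 + 128 + 64 + 2 + 1.
20^1 ≡ 20 (mod 83)
20^2 ≡ 20^2 = 400 ≡ 68 (mod 83)
20^4 ≡ 68^2 = 4624 ≡ 59 (mod 83)
20^8 ≡ 59^2 = 3481 ≡ 78 (mod 83)
20^16 ≡ 78^2 = 6084 ≡ 25 (mod 83)
20^32 ≡ 25^2 = 625 ≡ 44 (mod 83)
20^64 ≡ 44^2 = 1936 ≡ 27 (mod 83)
20^128 ≡ 27^2 = 729 ≡ 65 (mod 83)
20^256 ≡ 65^2 = 4225 ≡ 75 (mod 83)
20^512 ≡ 75^2 = 5625 ≡ 64 (mod 83)
20^963 = 20^512 × 20^256 × 20^128 × 20^64 × 20^2 × 20^1 ≡ 64 × 75 × 65 × 27 × 68 × 20 (mod 83).
Accumulate the product:
64 × 75 = 4800 ≡ 69
69 × 65 = 4485 ≡ 3
3 × 27 = 81
81 × 68 = 5508 ≡ 30
30 × 20 = 600 ≡ 19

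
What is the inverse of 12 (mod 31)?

By the extended Euclidean algorithm:
31 = 2·12 + 7
12 = 1·7 + 5
7 = 1·5 + 2
5 = 2·2 + 1
2 = 2·1 + 0
gcd(12, 31) = 1, so the inverse exists.
Back-substitute for 1:
1 = 1·5 − 2·2
  = −2·7 + 3·5
  = 3·12 − 5·7
  = −5·31 + 13·12
So 12⁻¹ ≡ 13 (mod 31).

13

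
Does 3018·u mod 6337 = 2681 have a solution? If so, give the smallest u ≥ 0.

gcd(3018, 6337) = 1, so a unique solution mod 6337 exists.
3018⁻¹ ≡ 2379 (mod 6337).
u ≡ 2379·2681 ≡ 3077 (mod 6337).

3077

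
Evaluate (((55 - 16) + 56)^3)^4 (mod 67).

59

55 - 16 = 39
39 + 56 = 95 ≡ 28 (mod 67)
(28)^3 ≡ 43 (mod 67)
(43)^4 ≡ 59 (mod 67)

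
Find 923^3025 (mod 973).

881

923^1 ≡ 923 (mod 973)
923^2 ≡ 923^2 = 851929 ≡ 554 (mod 973)
923^4 ≡ 554^2 = 306916 ≡ 421 (mod 973)
923^8 ≡ 421^2 = 177241 ≡ 155 (mod 973)
923^16 ≡ 155^2 = 24025 ≡ 673 (mod 973)
923^32 ≡ 673^2 = 452929 ≡ 484 (mod 973)
923^64 ≡ 484^2 = 234256 ≡ 736 (mod 973)
923^128 ≡ 736^2 = 541696 ≡ 708 (mod 973)
923^256 ≡ 708^2 = 501264 ≡ 169 (mod 973)
923^512 ≡ 169^2 = 28561 ≡ 344 (mod 973)
923^1024 ≡ 344^2 = 118336 ≡ 603 (mod 973)
923^2048 ≡ 603^2 = 363609 ≡ 680 (mod 973)
923^3025 = 923^2048 * 923^512 * 923^256 * 923^128 * 923^64 * 923^16 * 923^1 ≡ 680 * 344 * 169 * 708 * 736 * 673 * 923 (mod 973).
Accumulate the product:
680 * 344 = 233920 ≡ 400
400 * 169 = 67600 ≡ 463
463 * 708 = 327804 ≡ 876
876 * 736 = 644736 ≡ 610
610 * 673 = 410530 ≡ 897
897 * 923 = 827931 ≡ 881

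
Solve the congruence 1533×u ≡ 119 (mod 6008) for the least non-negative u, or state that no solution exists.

gcd(1533, 6008) = 1, so a unique solution mod 6008 exists.
1533⁻¹ ≡ 533 (mod 6008).
u ≡ 533×119 ≡ 3347 (mod 6008).

3347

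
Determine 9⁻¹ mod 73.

65

Apply the Euclidean algorithm and back-substitute:
73 = 8·9 + 1
9 = 9·1 + 0
gcd(9, 73) = 1, so the inverse exists.
Back-substitute for 1:
1 = 1·73 − 8·9
So 9⁻¹ ≡ −8 ≡ 65 (mod 73).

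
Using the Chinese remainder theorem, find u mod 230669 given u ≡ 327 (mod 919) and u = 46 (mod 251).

136339

919⁻¹ mod 251: 919×62 ≡ 1 (mod 251), so 919⁻¹ ≡ 62.
u = 327 + 919×((46 − 327)×62 mod 251) = 327 + 919×148 = 136339.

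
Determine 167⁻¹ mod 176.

By the extended Euclidean algorithm:
176 = 1*167 + 9
167 = 18*9 + 5
9 = 1*5 + 4
5 = 1*4 + 1
4 = 4*1 + 0
gcd(167, 176) = 1, so the inverse exists.
Bézout: 1 = −37*176 + 39*167.
So 167⁻¹ ≡ 39 (mod 176).

39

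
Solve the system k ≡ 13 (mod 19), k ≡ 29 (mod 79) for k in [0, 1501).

108

19⁻¹ mod 79: 19*25 ≡ 1 (mod 79), so 19⁻¹ ≡ 25.
k = 13 + 19*((29 − 13)*25 mod 79) = 13 + 19*5 = 108.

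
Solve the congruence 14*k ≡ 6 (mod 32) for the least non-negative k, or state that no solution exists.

5

gcd(14, 32) = 2, and 2 | 6, so solutions exist.
Divide through by 2: 7*k ≡ 3 (mod 16).
7⁻¹ ≡ 7 (mod 16).
k ≡ 7*3 ≡ 5 (mod 16).
The smallest non-negative solution is k = 5.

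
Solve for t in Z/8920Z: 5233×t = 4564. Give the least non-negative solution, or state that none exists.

6468

gcd(5233, 8920) = 1, so a unique solution mod 8920 exists.
5233⁻¹ ≡ 5337 (mod 8920).
t ≡ 5337×4564 ≡ 6468 (mod 8920).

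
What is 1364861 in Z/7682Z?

1364861 = 177*7682 + 5147, so 1364861 ≡ 5147 (mod 7682).

5147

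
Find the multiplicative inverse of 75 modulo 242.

71

Run the extended Euclidean algorithm:
242 = 3·75 + 17
75 = 4·17 + 7
17 = 2·7 + 3
7 = 2·3 + 1
3 = 3·1 + 0
gcd(75, 242) = 1, so the inverse exists.
Back-substitute for 1:
1 = 1·7 − 2·3
  = −2·17 + 5·7
  = 5·75 − 22·17
  = −22·242 + 71·75
So 75⁻¹ ≡ 71 (mod 242).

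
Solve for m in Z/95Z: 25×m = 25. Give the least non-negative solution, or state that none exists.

gcd(25, 95) = 5, and 5 | 25, so solutions exist.
Divide through by 5: 5×m = 5 (mod 19).
5⁻¹ ≡ 4 (mod 19).
m ≡ 4×5 ≡ 1 (mod 19).
The smallest non-negative solution is m = 1.

1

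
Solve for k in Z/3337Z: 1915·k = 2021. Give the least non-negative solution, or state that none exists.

658

gcd(1915, 3337) = 1, so a unique solution mod 3337 exists.
1915⁻¹ ≡ 1171 (mod 3337).
k ≡ 1171·2021 ≡ 658 (mod 3337).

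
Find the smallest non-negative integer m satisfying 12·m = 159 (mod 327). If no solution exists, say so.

95

gcd(12, 327) = 3, and 3 | 159, so solutions exist.
Divide through by 3: 4·m ≡ 53 (mod 109).
4⁻¹ ≡ 82 (mod 109).
m ≡ 82·53 ≡ 95 (mod 109).
The smallest non-negative solution is m = 95.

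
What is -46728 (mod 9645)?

-46728 = -5×9645 + 1497, so -46728 ≡ 1497 (mod 9645).

1497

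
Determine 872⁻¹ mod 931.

Run the extended Euclidean algorithm:
931 = 1×872 + 59
872 = 14×59 + 46
59 = 1×46 + 13
46 = 3×13 + 7
13 = 1×7 + 6
7 = 1×6 + 1
6 = 6×1 + 0
gcd(872, 931) = 1, so the inverse exists.
Back-substitute for 1:
1 = 1×7 − 1×6
  = −1×13 + 2×7
  = 2×46 − 7×13
  = −7×59 + 9×46
  = 9×872 − 133×59
  = −133×931 + 142×872
So 872⁻¹ ≡ 142 (mod 931).

142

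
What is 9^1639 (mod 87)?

9^1 ≡ 9 (mod 87)
9^2 ≡ 9^2 = 81 (mod 87)
9^4 ≡ 81^2 = 6561 ≡ 36 (mod 87)
9^8 ≡ 36^2 = 1296 ≡ 78 (mod 87)
9^16 ≡ 78^2 = 6084 ≡ 81 (mod 87)
9^32 ≡ 81^2 = 6561 ≡ 36 (mod 87)
9^64 ≡ 36^2 = 1296 ≡ 78 (mod 87)
9^128 ≡ 78^2 = 6084 ≡ 81 (mod 87)
9^256 ≡ 81^2 = 6561 ≡ 36 (mod 87)
9^512 ≡ 36^2 = 1296 ≡ 78 (mod 87)
9^1024 ≡ 78^2 = 6084 ≡ 81 (mod 87)
9^1639 = 9^1024 · 9^512 · 9^64 · 9^32 · 9^4 · 9^2 · 9^1 ≡ 81 · 78 · 78 · 36 · 36 · 81 · 9 (mod 87).
Accumulate the product:
81 · 78 = 6318 ≡ 54
54 · 78 = 4212 ≡ 36
36 · 36 = 1296 ≡ 78
78 · 36 = 2808 ≡ 24
24 · 81 = 1944 ≡ 30
30 · 9 = 270 ≡ 9

9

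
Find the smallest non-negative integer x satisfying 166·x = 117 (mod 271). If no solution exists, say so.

gcd(166, 271) = 1, so a unique solution mod 271 exists.
166⁻¹ ≡ 80 (mod 271).
x ≡ 80·117 ≡ 146 (mod 271).

146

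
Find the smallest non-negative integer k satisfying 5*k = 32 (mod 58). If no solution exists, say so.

gcd(5, 58) = 1, so a unique solution mod 58 exists.
5⁻¹ ≡ 35 (mod 58).
k ≡ 35*32 ≡ 18 (mod 58).

18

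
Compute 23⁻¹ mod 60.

Apply the Euclidean algorithm and back-substitute:
60 = 2·23 + 14
23 = 1·14 + 9
14 = 1·9 + 5
9 = 1·5 + 4
5 = 1·4 + 1
4 = 4·1 + 0
gcd(23, 60) = 1, so the inverse exists.
Bézout: 1 = 5·60 − 13·23.
So 23⁻¹ ≡ −13 ≡ 47 (mod 60).

47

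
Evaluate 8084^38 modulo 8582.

1296

38 in binary is 100110, i.e. 38 = 32 + 4 + 2.
8084^1 ≡ 8084 (mod 8582)
8084^2 ≡ 8084^2 = 65351056 ≡ 7708 (mod 8582)
8084^4 ≡ 7708^2 = 59413264 ≡ 78 (mod 8582)
8084^8 ≡ 78^2 = 6084 (mod 8582)
8084^16 ≡ 6084^2 = 37015056 ≡ 890 (mod 8582)
8084^32 ≡ 890^2 = 792100 ≡ 2556 (mod 8582)
8084^38 = 8084^32 × 8084^4 × 8084^2 ≡ 2556 × 78 × 7708 (mod 8582).
Accumulate the product:
2556 × 78 = 199368 ≡ 1982
1982 × 7708 = 15277256 ≡ 1296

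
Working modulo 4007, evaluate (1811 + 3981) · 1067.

1811 + 3981 = 5792 ≡ 1785 (mod 4007)
1785 · 1067 = 1904595 ≡ 1270 (mod 4007)

1270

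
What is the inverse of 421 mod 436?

By the extended Euclidean algorithm:
436 = 1·421 + 15
421 = 28·15 + 1
15 = 15·1 + 0
gcd(421, 436) = 1, so the inverse exists.
Back-substitute for 1:
1 = 1·421 − 28·15
  = −28·436 + 29·421
So 421⁻¹ ≡ 29 (mod 436).

29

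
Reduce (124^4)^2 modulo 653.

(124)^4 ≡ 114 (mod 653)
(114)^2 ≡ 589 (mod 653)

589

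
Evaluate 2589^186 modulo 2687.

1179

Compute successive squares:
186 in binary is 10111010, i.e. 186 = 128 + 32 + 16 + 8 + 2.
2589^1 ≡ 2589 (mod 2687)
2589^2 ≡ 2589^2 = 6702921 ≡ 1543 (mod 2687)
2589^4 ≡ 1543^2 = 2380849 ≡ 167 (mod 2687)
2589^8 ≡ 167^2 = 27889 ≡ 1019 (mod 2687)
2589^16 ≡ 1019^2 = 1038361 ≡ 1179 (mod 2687)
2589^32 ≡ 1179^2 = 1390041 ≡ 862 (mod 2687)
2589^64 ≡ 862^2 = 743044 ≡ 1432 (mod 2687)
2589^128 ≡ 1432^2 = 2050624 ≡ 443 (mod 2687)
2589^186 = 2589^128 · 2589^32 · 2589^16 · 2589^8 · 2589^2 ≡ 443 · 862 · 1179 · 1019 · 1543 (mod 2687).
Accumulate the product:
443 · 862 = 381866 ≡ 312
312 · 1179 = 367848 ≡ 2416
2416 · 1019 = 2461904 ≡ 612
612 · 1543 = 944316 ≡ 1179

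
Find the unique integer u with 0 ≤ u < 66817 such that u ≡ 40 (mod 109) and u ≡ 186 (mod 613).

109⁻¹ mod 613: 109×45 ≡ 1 (mod 613), so 109⁻¹ ≡ 45.
u = 40 + 109×((186 − 40)×45 mod 613) = 40 + 109×440 = 48000.

48000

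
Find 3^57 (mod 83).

Using repeated squaring:
3^1 ≡ 3 (mod 83)
3^2 ≡ 3^2 = 9 (mod 83)
3^4 ≡ 9^2 = 81 (mod 83)
3^8 ≡ 81^2 = 6561 ≡ 4 (mod 83)
3^16 ≡ 4^2 = 16 (mod 83)
3^32 ≡ 16^2 = 256 ≡ 7 (mod 83)
3^57 = 3^32 × 3^16 × 3^8 × 3^1 ≡ 7 × 16 × 4 × 3 (mod 83).
Accumulate the product:
7 × 16 = 112 ≡ 29
29 × 4 = 116 ≡ 33
33 × 3 = 99 ≡ 16

16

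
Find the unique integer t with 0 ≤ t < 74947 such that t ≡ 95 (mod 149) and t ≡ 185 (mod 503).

149⁻¹ mod 503: 149*476 ≡ 1 (mod 503), so 149⁻¹ ≡ 476.
t = 95 + 149*((185 − 95)*476 mod 503) = 95 + 149*85 = 12760.

12760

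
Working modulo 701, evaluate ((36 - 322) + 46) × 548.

268

36 - 322 = -286 ≡ 415 (mod 701)
415 + 46 = 461
461 × 548 = 252628 ≡ 268 (mod 701)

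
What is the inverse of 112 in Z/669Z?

669 = 5·112 + 109
112 = 1·109 + 3
109 = 36·3 + 1
3 = 3·1 + 0
gcd(112, 669) = 1, so the inverse exists.
Back-substitute for 1:
1 = 1·109 − 36·3
  = −36·112 + 37·109
  = 37·669 − 221·112
So 112⁻¹ ≡ −221 ≡ 448 (mod 669).

448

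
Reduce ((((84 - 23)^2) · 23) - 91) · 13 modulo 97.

84 - 23 = 61
(61)^2 ≡ 35 (mod 97)
35 · 23 = 805 ≡ 29 (mod 97)
29 - 91 = -62 ≡ 35 (mod 97)
35 · 13 = 455 ≡ 67 (mod 97)

67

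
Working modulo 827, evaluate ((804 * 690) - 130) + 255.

795

804 * 690 = 554760 ≡ 670 (mod 827)
670 - 130 = 540
540 + 255 = 795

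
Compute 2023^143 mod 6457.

3838

Using repeated squaring:
143 in binary is 10001111, i.e. 143 = 128 + 8 + 4 + 2 + 1.
2023^1 ≡ 2023 (mod 6457)
2023^2 ≡ 2023^2 = 4092529 ≡ 5248 (mod 6457)
2023^4 ≡ 5248^2 = 27541504 ≡ 2399 (mod 6457)
2023^8 ≡ 2399^2 = 5755201 ≡ 2014 (mod 6457)
2023^16 ≡ 2014^2 = 4056196 ≡ 1200 (mod 6457)
2023^32 ≡ 1200^2 = 1440000 ≡ 89 (mod 6457)
2023^64 ≡ 89^2 = 7921 ≡ 1464 (mod 6457)
2023^128 ≡ 1464^2 = 2143296 ≡ 6029 (mod 6457)
2023^143 = 2023^128 × 2023^8 × 2023^4 × 2023^2 × 2023^1 ≡ 6029 × 2014 × 2399 × 5248 × 2023 (mod 6457).
Accumulate the product:
6029 × 2014 = 12142406 ≡ 3246
3246 × 2399 = 7787154 ≡ 12
12 × 5248 = 62976 ≡ 4863
4863 × 2023 = 9837849 ≡ 3838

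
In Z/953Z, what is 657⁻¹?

953 = 1×657 + 296
657 = 2×296 + 65
296 = 4×65 + 36
65 = 1×36 + 29
36 = 1×29 + 7
29 = 4×7 + 1
7 = 7×1 + 0
gcd(657, 953) = 1, so the inverse exists.
Back-substitute for 1:
1 = 1×29 − 4×7
  = −4×36 + 5×29
  = 5×65 − 9×36
  = −9×296 + 41×65
  = 41×657 − 91×296
  = −91×953 + 132×657
So 657⁻¹ ≡ 132 (mod 953).

132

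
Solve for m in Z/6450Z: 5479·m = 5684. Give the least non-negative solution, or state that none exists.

gcd(5479, 6450) = 1, so a unique solution mod 6450 exists.
5479⁻¹ ≡ 2119 (mod 6450).
m ≡ 2119·5684 ≡ 2246 (mod 6450).

2246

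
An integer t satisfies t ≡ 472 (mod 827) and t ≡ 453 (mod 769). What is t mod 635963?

98885

827⁻¹ mod 769: 827*358 ≡ 1 (mod 769), so 827⁻¹ ≡ 358.
t = 472 + 827*((453 − 472)*358 mod 769) = 472 + 827*119 = 98885.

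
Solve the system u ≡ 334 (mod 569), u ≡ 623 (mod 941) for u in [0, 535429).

110720

569⁻¹ mod 941: 569*43 ≡ 1 (mod 941), so 569⁻¹ ≡ 43.
u = 334 + 569*((623 − 334)*43 mod 941) = 334 + 569*194 = 110720.
Check: 110720 mod 569 = 334, 110720 mod 941 = 623. ✓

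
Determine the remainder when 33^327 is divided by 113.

By square-and-multiply:
327 in binary is 101000111, i.e. 327 = 256 + 64 + 4 + 2 + 1.
33^1 ≡ 33 (mod 113)
33^2 ≡ 33^2 = 1089 ≡ 72 (mod 113)
33^4 ≡ 72^2 = 5184 ≡ 99 (mod 113)
33^8 ≡ 99^2 = 9801 ≡ 83 (mod 113)
33^16 ≡ 83^2 = 6889 ≡ 109 (mod 113)
33^32 ≡ 109^2 = 11881 ≡ 16 (mod 113)
33^64 ≡ 16^2 = 256 ≡ 30 (mod 113)
33^128 ≡ 30^2 = 900 ≡ 109 (mod 113)
33^256 ≡ 109^2 = 11881 ≡ 16 (mod 113)
33^327 = 33^256 * 33^64 * 33^4 * 33^2 * 33^1 ≡ 16 * 30 * 99 * 72 * 33 (mod 113).
Accumulate the product:
16 * 30 = 480 ≡ 28
28 * 99 = 2772 ≡ 60
60 * 72 = 4320 ≡ 26
26 * 33 = 858 ≡ 67

67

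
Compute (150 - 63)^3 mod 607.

150 - 63 = 87
(87)^3 ≡ 515 (mod 607)

515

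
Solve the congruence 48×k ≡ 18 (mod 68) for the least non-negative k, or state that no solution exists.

gcd(48, 68) = 4, and 4 does not divide 18.
So the congruence has no solution.

no solution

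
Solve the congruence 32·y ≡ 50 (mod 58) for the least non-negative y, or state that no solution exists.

gcd(32, 58) = 2, and 2 | 50, so solutions exist.
Divide through by 2: 16·y mod 29 = 25.
16⁻¹ ≡ 20 (mod 29).
y ≡ 20·25 ≡ 7 (mod 29).
The smallest non-negative solution is y = 7.

7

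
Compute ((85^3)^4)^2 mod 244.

241

(85)^3 ≡ 221 (mod 244)
(221)^4 ≡ 217 (mod 244)
(217)^2 ≡ 241 (mod 244)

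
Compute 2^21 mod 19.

Compute successive squares:
21 in binary is 10101, i.e. 21 = 16 + 4 + 1.
2^1 ≡ 2 (mod 19)
2^2 ≡ 2^2 = 4 (mod 19)
2^4 ≡ 4^2 = 16 (mod 19)
2^8 ≡ 16^2 = 256 ≡ 9 (mod 19)
2^16 ≡ 9^2 = 81 ≡ 5 (mod 19)
2^21 = 2^16 * 2^4 * 2^1 ≡ 5 * 16 * 2 (mod 19).
Accumulate the product:
5 * 16 = 80 ≡ 4
4 * 2 = 8

8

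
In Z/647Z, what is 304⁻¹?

647 = 2×304 + 39
304 = 7×39 + 31
39 = 1×31 + 8
31 = 3×8 + 7
8 = 1×7 + 1
7 = 7×1 + 0
gcd(304, 647) = 1, so the inverse exists.
Bézout: 1 = 39×647 − 83×304.
So 304⁻¹ ≡ −83 ≡ 564 (mod 647).

564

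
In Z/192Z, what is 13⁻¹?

192 = 14·13 + 10
13 = 1·10 + 3
10 = 3·3 + 1
3 = 3·1 + 0
gcd(13, 192) = 1, so the inverse exists.
Back-substitute for 1:
1 = 1·10 − 3·3
  = −3·13 + 4·10
  = 4·192 − 59·13
So 13⁻¹ ≡ −59 ≡ 133 (mod 192).

133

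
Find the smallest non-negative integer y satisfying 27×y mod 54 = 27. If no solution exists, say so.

gcd(27, 54) = 27, and 27 | 27, so solutions exist.
Divide through by 27: 1×y mod 2 = 1.
1⁻¹ ≡ 1 (mod 2).
y ≡ 1×1 ≡ 1 (mod 2).
The smallest non-negative solution is y = 1.

1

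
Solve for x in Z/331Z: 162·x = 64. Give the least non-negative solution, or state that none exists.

gcd(162, 331) = 1, so a unique solution mod 331 exists.
162⁻¹ ≡ 47 (mod 331).
x ≡ 47·64 ≡ 29 (mod 331).

29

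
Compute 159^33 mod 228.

By square-and-multiply:
33 in binary is 100001, i.e. 33 = 32 + 1.
159^1 ≡ 159 (mod 228)
159^2 ≡ 159^2 = 25281 ≡ 201 (mod 228)
159^4 ≡ 201^2 = 40401 ≡ 45 (mod 228)
159^8 ≡ 45^2 = 2025 ≡ 201 (mod 228)
159^16 ≡ 201^2 = 40401 ≡ 45 (mod 228)
159^32 ≡ 45^2 = 2025 ≡ 201 (mod 228)
159^33 = 159^32 · 159^1 ≡ 201 · 159 (mod 228).
201 · 159 = 31959 ≡ 39 (mod 228).

39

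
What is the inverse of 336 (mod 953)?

156

By the extended Euclidean algorithm:
953 = 2·336 + 281
336 = 1·281 + 55
281 = 5·55 + 6
55 = 9·6 + 1
6 = 6·1 + 0
gcd(336, 953) = 1, so the inverse exists.
Back-substitute for 1:
1 = 1·55 − 9·6
  = −9·281 + 46·55
  = 46·336 − 55·281
  = −55·953 + 156·336
So 336⁻¹ ≡ 156 (mod 953).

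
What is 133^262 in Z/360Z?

262 in binary is 100000110, i.e. 262 = 256 + 4 + 2.
133^1 ≡ 133 (mod 360)
133^2 ≡ 133^2 = 17689 ≡ 49 (mod 360)
133^4 ≡ 49^2 = 2401 ≡ 241 (mod 360)
133^8 ≡ 241^2 = 58081 ≡ 121 (mod 360)
133^16 ≡ 121^2 = 14641 ≡ 241 (mod 360)
133^32 ≡ 241^2 = 58081 ≡ 121 (mod 360)
133^64 ≡ 121^2 = 14641 ≡ 241 (mod 360)
133^128 ≡ 241^2 = 58081 ≡ 121 (mod 360)
133^256 ≡ 121^2 = 14641 ≡ 241 (mod 360)
133^262 = 133^256 · 133^4 · 133^2 ≡ 241 · 241 · 49 (mod 360).
Accumulate the product:
241 · 241 = 58081 ≡ 121
121 · 49 = 5929 ≡ 169

169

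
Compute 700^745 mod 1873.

Compute successive squares:
745 in binary is 1011101001, i.e. 745 = 512 + 128 + 64 + 32 + 8 + 1.
700^1 ≡ 700 (mod 1873)
700^2 ≡ 700^2 = 490000 ≡ 1147 (mod 1873)
700^4 ≡ 1147^2 = 1315609 ≡ 763 (mod 1873)
700^8 ≡ 763^2 = 582169 ≡ 1539 (mod 1873)
700^16 ≡ 1539^2 = 2368521 ≡ 1049 (mod 1873)
700^32 ≡ 1049^2 = 1100401 ≡ 950 (mod 1873)
700^64 ≡ 950^2 = 902500 ≡ 1587 (mod 1873)
700^128 ≡ 1587^2 = 2518569 ≡ 1257 (mod 1873)
700^256 ≡ 1257^2 = 1580049 ≡ 1110 (mod 1873)
700^512 ≡ 1110^2 = 1232100 ≡ 1539 (mod 1873)
700^745 = 700^512 · 700^128 · 700^64 · 700^32 · 700^8 · 700^1 ≡ 1539 · 1257 · 1587 · 950 · 1539 · 700 (mod 1873).
Accumulate the product:
1539 · 1257 = 1934523 ≡ 1587
1587 · 1587 = 2518569 ≡ 1257
1257 · 950 = 1194150 ≡ 1049
1049 · 1539 = 1614411 ≡ 1758
1758 · 700 = 1230600 ≡ 39

39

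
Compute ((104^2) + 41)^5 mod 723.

(104)^2 ≡ 694 (mod 723)
694 + 41 = 735 ≡ 12 (mod 723)
(12)^5 ≡ 120 (mod 723)

120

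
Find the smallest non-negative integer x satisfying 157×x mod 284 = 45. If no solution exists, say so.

gcd(157, 284) = 1, so a unique solution mod 284 exists.
157⁻¹ ≡ 161 (mod 284).
x ≡ 161×45 ≡ 145 (mod 284).

145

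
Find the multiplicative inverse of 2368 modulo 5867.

5701

By the extended Euclidean algorithm:
5867 = 2·2368 + 1131
2368 = 2·1131 + 106
1131 = 10·106 + 71
106 = 1·71 + 35
71 = 2·35 + 1
35 = 35·1 + 0
gcd(2368, 5867) = 1, so the inverse exists.
Back-substitute for 1:
1 = 1·71 − 2·35
  = −2·106 + 3·71
  = 3·1131 − 32·106
  = −32·2368 + 67·1131
  = 67·5867 − 166·2368
So 2368⁻¹ ≡ −166 ≡ 5701 (mod 5867).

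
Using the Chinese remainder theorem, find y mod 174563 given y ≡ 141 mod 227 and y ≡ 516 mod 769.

227⁻¹ mod 769: 227*166 ≡ 1 (mod 769), so 227⁻¹ ≡ 166.
y = 141 + 227*((516 − 141)*166 mod 769) = 141 + 227*730 = 165851.

165851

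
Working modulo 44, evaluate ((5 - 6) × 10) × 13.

5 - 6 = -1 ≡ 43 (mod 44)
43 × 10 = 430 ≡ 34 (mod 44)
34 × 13 = 442 ≡ 2 (mod 44)

2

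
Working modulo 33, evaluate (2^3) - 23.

18

(2)^3 ≡ 8 (mod 33)
8 - 23 = -15 ≡ 18 (mod 33)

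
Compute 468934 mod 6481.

468934 = 72*6481 + 2302, so 468934 ≡ 2302 (mod 6481).

2302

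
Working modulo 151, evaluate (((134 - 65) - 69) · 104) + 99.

134 - 65 = 69
69 - 69 = 0
0 · 104 = 0
0 + 99 = 99

99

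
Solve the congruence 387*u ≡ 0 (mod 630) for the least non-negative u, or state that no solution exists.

0

gcd(387, 630) = 9, and 9 | 0, so solutions exist.
Divide through by 9: 43*u ≡ 0 (mod 70).
43⁻¹ ≡ 57 (mod 70).
u ≡ 57*0 ≡ 0 (mod 70).
The smallest non-negative solution is u = 0.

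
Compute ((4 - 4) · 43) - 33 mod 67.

4 - 4 = 0
0 · 43 = 0
0 - 33 = -33 ≡ 34 (mod 67)

34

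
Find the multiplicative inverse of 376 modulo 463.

463 = 1*376 + 87
376 = 4*87 + 28
87 = 3*28 + 3
28 = 9*3 + 1
3 = 3*1 + 0
gcd(376, 463) = 1, so the inverse exists.
Back-substitute for 1:
1 = 1*28 − 9*3
  = −9*87 + 28*28
  = 28*376 − 121*87
  = −121*463 + 149*376
So 376⁻¹ ≡ 149 (mod 463).

149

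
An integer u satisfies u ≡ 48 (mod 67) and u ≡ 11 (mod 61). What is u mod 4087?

316

67⁻¹ mod 61: 67×51 ≡ 1 (mod 61), so 67⁻¹ ≡ 51.
u = 48 + 67×((11 − 48)×51 mod 61) = 48 + 67×4 = 316.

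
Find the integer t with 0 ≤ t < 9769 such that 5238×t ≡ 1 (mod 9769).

7876

Run the extended Euclidean algorithm:
9769 = 1*5238 + 4531
5238 = 1*4531 + 707
4531 = 6*707 + 289
707 = 2*289 + 129
289 = 2*129 + 31
129 = 4*31 + 5
31 = 6*5 + 1
5 = 5*1 + 0
gcd(5238, 9769) = 1, so the inverse exists.
Bézout: 1 = 1015*9769 − 1893*5238.
So 5238⁻¹ ≡ −1893 ≡ 7876 (mod 9769).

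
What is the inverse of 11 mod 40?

By the extended Euclidean algorithm:
40 = 3·11 + 7
11 = 1·7 + 4
7 = 1·4 + 3
4 = 1·3 + 1
3 = 3·1 + 0
gcd(11, 40) = 1, so the inverse exists.
Bézout: 1 = −3·40 + 11·11.
So 11⁻¹ ≡ 11 (mod 40).

11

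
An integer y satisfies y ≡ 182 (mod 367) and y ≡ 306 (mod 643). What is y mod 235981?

208638

367⁻¹ mod 643: 367×212 ≡ 1 (mod 643), so 367⁻¹ ≡ 212.
y = 182 + 367×((306 − 182)×212 mod 643) = 182 + 367×568 = 208638.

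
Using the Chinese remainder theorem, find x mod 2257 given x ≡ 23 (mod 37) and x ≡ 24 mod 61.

37⁻¹ mod 61: 37*33 ≡ 1 (mod 61), so 37⁻¹ ≡ 33.
x = 23 + 37*((24 − 23)*33 mod 61) = 23 + 37*33 = 1244.
Check: 1244 mod 37 = 23, 1244 mod 61 = 24. ✓

1244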